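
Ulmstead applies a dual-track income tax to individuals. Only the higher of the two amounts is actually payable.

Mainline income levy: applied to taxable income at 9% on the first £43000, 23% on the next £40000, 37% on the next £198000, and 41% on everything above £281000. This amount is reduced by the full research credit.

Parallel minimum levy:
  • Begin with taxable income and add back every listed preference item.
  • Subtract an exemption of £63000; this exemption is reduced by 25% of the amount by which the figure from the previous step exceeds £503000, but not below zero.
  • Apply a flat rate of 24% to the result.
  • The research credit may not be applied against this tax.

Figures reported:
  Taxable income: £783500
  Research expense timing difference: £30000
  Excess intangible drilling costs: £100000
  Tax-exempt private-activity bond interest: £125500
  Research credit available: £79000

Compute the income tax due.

£249360

Mainline income levy:
  £43000 × 9% = £3870
  £40000 × 23% = £9200
  £198000 × 37% = £73260
  £502500 × 41% = £206025
  → £292355
  Less research credit £79000 → £213355

Parallel minimum levy:
  Adjusted income: £783500 + £30000 + £100000 + £125500 = £1039000
  Exemption: 25% × (£1039000 − £503000) = £134000 ≥ £63000, so the exemption is fully phased out
  Base: £1039000 − £0 = £1039000
  £1039000 × 24% = £249360

£249360 > £213355, so the parallel minimum levy is the binding amount.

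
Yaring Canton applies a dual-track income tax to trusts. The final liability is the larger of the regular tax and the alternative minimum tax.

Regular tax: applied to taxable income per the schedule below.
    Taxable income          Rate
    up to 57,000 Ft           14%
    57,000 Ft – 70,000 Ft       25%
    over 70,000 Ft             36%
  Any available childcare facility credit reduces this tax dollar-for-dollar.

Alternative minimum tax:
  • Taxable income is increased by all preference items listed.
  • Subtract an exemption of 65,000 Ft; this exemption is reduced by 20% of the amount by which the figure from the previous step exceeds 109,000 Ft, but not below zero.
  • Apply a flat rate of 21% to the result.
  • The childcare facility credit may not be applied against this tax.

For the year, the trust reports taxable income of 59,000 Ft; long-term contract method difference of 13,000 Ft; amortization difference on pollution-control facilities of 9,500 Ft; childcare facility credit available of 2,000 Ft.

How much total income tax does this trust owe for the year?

Alternative minimum tax:
  Adjusted income: 59,000 Ft + 13,000 Ft + 9,500 Ft = 81,500 Ft
  Exemption: 81,500 Ft ≤ 109,000 Ft, so full 65,000 Ft applies
  Base: 81,500 Ft − 65,000 Ft = 16,500 Ft
  16,500 Ft × 21% = 3,465 Ft

Regular tax:
  57,000 Ft × 14% = 7,980 Ft
  2,000 Ft × 25% = 500 Ft
  → 8,480 Ft
  Less childcare facility credit 2,000 Ft → 6,480 Ft

6,480 Ft > 3,465 Ft, so the regular tax governs.

6,480 Ft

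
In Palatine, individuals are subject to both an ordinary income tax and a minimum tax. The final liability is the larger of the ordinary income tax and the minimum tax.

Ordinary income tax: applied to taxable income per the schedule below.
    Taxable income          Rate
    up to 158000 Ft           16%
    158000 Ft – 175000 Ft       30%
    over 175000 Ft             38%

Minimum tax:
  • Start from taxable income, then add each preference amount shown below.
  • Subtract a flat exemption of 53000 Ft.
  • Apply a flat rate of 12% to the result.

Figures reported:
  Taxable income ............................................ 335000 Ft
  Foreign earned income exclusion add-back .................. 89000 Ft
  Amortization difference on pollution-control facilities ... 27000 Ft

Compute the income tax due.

Ordinary income tax:
  158000 Ft × 16% = 25280 Ft
  17000 Ft × 30% = 5100 Ft
  160000 Ft × 38% = 60800 Ft
  → 91180 Ft

Minimum tax:
  Adjusted income: 335000 Ft + 89000 Ft + 27000 Ft = 451000 Ft
  Less exemption 53000 Ft → base 398000 Ft
  398000 Ft × 12% = 47760 Ft

91180 Ft > 47760 Ft, so the ordinary income tax governs.

91180 Ft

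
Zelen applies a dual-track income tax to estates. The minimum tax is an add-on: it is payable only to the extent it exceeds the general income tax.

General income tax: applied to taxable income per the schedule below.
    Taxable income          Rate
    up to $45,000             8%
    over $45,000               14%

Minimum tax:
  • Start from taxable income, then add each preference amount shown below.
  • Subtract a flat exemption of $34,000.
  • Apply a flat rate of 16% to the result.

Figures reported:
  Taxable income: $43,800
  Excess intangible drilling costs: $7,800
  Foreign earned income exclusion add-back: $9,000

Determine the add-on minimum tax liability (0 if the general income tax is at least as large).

General income tax:
  $43,800 × 8% = $3,504

Minimum tax:
  Adjusted income: $43,800 + $7,800 + $9,000 = $60,600
  Less exemption $34,000 → base $26,600
  $26,600 × 16% = $4,256

Excess of minimum tax over general income tax: $4,256 − $3,504 = $752.

$752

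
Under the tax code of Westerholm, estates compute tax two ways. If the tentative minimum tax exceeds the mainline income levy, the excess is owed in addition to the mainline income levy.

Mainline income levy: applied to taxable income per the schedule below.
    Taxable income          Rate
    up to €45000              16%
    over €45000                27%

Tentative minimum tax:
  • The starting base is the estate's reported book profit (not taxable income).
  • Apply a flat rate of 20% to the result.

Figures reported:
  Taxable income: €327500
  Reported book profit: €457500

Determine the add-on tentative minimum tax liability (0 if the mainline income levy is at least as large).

Tentative minimum tax:
  Base (reported book profit): €457500
  €457500 × 20% = €91500

Mainline income levy:
  €45000 × 16% = €7200
  €282500 × 27% = €76275
  → €83475

Excess of tentative minimum tax over mainline income levy: €91500 − €83475 = €8025.

€8025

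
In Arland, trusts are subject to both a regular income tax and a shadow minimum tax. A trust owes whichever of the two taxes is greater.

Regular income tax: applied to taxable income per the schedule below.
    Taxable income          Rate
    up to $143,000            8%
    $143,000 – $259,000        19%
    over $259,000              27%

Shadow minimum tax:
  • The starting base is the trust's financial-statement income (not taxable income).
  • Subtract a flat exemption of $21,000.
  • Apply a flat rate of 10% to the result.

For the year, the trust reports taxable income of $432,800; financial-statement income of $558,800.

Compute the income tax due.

$80,406

Shadow minimum tax:
  Base (financial-statement income): $558,800
  Less exemption $21,000 → base $537,800
  $537,800 × 10% = $53,780

Regular income tax:
  $143,000 × 8% = $11,440
  $116,000 × 19% = $22,040
  $173,800 × 27% = $46,926
  → $80,406

$80,406 > $53,780, so the regular income tax governs.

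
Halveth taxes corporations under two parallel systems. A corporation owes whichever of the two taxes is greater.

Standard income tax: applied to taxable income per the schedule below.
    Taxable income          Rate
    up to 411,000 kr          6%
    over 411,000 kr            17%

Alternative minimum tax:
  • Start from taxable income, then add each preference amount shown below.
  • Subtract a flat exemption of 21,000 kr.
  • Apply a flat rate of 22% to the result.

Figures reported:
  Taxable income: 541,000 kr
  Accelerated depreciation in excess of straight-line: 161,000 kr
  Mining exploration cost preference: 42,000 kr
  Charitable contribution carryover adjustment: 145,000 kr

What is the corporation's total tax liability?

190,960 kr

Standard income tax:
  411,000 kr × 6% = 24,660 kr
  130,000 kr × 17% = 22,100 kr
  → 46,760 kr

Alternative minimum tax:
  Adjusted income: 541,000 kr + 161,000 kr + 42,000 kr + 145,000 kr = 889,000 kr
  Less exemption 21,000 kr → base 868,000 kr
  868,000 kr × 22% = 190,960 kr

190,960 kr > 46,760 kr, so the alternative minimum tax is the binding amount.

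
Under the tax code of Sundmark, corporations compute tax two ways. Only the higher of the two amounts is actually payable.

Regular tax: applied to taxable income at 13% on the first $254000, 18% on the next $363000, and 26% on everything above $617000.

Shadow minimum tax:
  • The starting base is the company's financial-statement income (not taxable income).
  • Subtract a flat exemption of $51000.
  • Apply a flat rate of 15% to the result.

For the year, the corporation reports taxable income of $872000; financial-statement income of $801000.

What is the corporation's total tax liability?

$164660

Regular tax:
  $254000 × 13% = $33020
  $363000 × 18% = $65340
  $255000 × 26% = $66300
  → $164660

Shadow minimum tax:
  Base (financial-statement income): $801000
  Less exemption $51000 → base $750000
  $750000 × 15% = $112500

$164660 > $112500, so the regular tax governs.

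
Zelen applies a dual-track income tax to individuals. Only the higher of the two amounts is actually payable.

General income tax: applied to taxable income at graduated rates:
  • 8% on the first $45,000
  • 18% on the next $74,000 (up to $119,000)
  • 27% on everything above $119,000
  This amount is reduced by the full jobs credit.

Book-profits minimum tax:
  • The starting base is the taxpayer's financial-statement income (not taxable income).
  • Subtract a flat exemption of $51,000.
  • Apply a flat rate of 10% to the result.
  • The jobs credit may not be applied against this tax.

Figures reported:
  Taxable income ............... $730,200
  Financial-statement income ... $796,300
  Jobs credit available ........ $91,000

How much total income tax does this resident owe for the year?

Book-profits minimum tax:
  Base (financial-statement income): $796,300
  Less exemption $51,000 → base $745,300
  $745,300 × 10% = $74,530

General income tax:
  $45,000 × 8% = $3,600
  $74,000 × 18% = $13,320
  $611,200 × 27% = $165,024
  → $181,944
  Less jobs credit $91,000 → $90,944

$90,944 > $74,530, so the general income tax governs.

$90,944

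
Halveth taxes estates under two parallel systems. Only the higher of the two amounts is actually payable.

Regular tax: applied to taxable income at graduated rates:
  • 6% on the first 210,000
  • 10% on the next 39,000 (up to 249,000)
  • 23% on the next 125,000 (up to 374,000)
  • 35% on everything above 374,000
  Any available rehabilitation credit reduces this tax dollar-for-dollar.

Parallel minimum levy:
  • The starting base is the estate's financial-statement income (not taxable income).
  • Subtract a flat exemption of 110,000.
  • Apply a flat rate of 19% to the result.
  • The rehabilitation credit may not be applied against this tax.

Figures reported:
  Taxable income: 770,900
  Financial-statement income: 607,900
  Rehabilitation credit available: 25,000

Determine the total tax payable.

Regular tax:
  210,000 × 6% = 12,600
  39,000 × 10% = 3,900
  125,000 × 23% = 28,750
  396,900 × 35% = 138,915
  → 184,165
  Less rehabilitation credit 25,000 → 159,165

Parallel minimum levy:
  Base (financial-statement income): 607,900
  Less exemption 110,000 → base 497,900
  497,900 × 19% = 94,601

159,165 > 94,601, so the regular tax governs.

159,165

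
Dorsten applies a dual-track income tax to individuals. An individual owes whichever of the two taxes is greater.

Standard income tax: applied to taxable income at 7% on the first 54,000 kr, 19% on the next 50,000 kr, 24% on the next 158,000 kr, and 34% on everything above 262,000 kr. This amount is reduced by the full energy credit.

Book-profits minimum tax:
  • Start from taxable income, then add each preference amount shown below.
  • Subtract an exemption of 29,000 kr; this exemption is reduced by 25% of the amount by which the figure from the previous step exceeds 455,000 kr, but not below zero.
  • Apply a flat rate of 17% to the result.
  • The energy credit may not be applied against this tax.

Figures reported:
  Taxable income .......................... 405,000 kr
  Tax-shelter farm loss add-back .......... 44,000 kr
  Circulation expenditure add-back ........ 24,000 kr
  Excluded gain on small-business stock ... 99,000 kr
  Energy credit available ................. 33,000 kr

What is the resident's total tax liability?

Book-profits minimum tax:
  Adjusted income: 405,000 kr + 44,000 kr + 24,000 kr + 99,000 kr = 572,000 kr
  Exemption: 25% × (572,000 kr − 455,000 kr) = 29,250 kr ≥ 29,000 kr, so the exemption is fully phased out
  Base: 572,000 kr − 0 kr = 572,000 kr
  572,000 kr × 17% = 97,240 kr

Standard income tax:
  54,000 kr × 7% = 3,780 kr
  50,000 kr × 19% = 9,500 kr
  158,000 kr × 24% = 37,920 kr
  143,000 kr × 34% = 48,620 kr
  → 99,820 kr
  Less energy credit 33,000 kr → 66,820 kr

97,240 kr > 66,820 kr, so the book-profits minimum tax is the binding amount.

97,240 kr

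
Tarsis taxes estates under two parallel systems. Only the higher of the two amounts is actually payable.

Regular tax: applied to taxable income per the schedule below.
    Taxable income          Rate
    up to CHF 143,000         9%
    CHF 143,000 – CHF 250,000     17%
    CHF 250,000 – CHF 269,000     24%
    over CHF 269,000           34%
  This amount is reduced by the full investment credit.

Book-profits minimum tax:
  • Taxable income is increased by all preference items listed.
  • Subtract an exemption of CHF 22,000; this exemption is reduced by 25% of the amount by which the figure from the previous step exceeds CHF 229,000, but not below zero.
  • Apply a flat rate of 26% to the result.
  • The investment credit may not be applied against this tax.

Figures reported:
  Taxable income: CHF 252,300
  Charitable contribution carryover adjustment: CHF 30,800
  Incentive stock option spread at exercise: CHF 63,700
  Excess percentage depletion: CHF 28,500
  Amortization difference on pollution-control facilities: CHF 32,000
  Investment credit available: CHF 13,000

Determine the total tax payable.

Regular tax:
  CHF 143,000 × 9% = CHF 12,870
  CHF 107,000 × 17% = CHF 18,190
  CHF 2,300 × 24% = CHF 552
  → CHF 31,612
  Less investment credit CHF 13,000 → CHF 18,612

Book-profits minimum tax:
  Adjusted income: CHF 252,300 + CHF 30,800 + CHF 63,700 + CHF 28,500 + CHF 32,000 = CHF 407,300
  Exemption: 25% × (CHF 407,300 − CHF 229,000) = CHF 44,575 ≥ CHF 22,000, so the exemption is fully phased out
  Base: CHF 407,300 − CHF 0 = CHF 407,300
  CHF 407,300 × 26% = CHF 105,898

CHF 105,898 > CHF 18,612, so the book-profits minimum tax is the binding amount.

CHF 105,898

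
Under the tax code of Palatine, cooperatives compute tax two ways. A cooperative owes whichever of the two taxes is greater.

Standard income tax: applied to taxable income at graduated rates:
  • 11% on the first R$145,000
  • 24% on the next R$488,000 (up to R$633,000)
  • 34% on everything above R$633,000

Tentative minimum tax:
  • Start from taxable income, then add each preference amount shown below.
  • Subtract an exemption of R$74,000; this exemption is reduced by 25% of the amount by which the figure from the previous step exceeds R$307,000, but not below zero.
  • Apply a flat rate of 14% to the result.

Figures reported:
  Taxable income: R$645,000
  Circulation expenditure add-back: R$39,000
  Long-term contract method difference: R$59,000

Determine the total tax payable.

R$137,150

Standard income tax:
  R$145,000 × 11% = R$15,950
  R$488,000 × 24% = R$117,120
  R$12,000 × 34% = R$4,080
  → R$137,150

Tentative minimum tax:
  Adjusted income: R$645,000 + R$39,000 + R$59,000 = R$743,000
  Exemption: 25% × (R$743,000 − R$307,000) = R$109,000 ≥ R$74,000, so the exemption is fully phased out
  Base: R$743,000 − R$0 = R$743,000
  R$743,000 × 14% = R$104,020

R$137,150 > R$104,020, so the standard income tax governs.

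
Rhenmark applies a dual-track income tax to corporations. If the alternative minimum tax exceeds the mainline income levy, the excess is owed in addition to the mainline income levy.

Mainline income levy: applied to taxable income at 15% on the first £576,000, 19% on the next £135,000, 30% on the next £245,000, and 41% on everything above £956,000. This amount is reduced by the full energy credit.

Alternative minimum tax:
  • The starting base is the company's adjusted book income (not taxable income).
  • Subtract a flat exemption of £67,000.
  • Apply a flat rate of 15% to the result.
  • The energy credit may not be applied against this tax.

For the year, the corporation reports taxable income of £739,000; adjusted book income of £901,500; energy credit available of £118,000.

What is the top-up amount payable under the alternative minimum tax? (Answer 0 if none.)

£122,725

Mainline income levy:
  £576,000 × 15% = £86,400
  £135,000 × 19% = £25,650
  £28,000 × 30% = £8,400
  → £120,450
  Less energy credit £118,000 → £2,450

Alternative minimum tax:
  Base (adjusted book income): £901,500
  Less exemption £67,000 → base £834,500
  £834,500 × 15% = £125,175

Excess of alternative minimum tax over mainline income levy: £125,175 − £2,450 = £122,725.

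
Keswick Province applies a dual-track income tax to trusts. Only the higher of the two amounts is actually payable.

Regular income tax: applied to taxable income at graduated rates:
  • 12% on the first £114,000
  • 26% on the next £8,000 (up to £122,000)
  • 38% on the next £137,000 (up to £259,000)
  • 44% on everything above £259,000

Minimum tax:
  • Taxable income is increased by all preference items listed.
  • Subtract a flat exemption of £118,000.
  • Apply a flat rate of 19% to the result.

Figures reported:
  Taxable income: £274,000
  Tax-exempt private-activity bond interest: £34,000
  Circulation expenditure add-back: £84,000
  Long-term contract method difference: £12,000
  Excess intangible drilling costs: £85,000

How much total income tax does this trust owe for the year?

£74,420

Minimum tax:
  Adjusted income: £274,000 + £34,000 + £84,000 + £12,000 + £85,000 = £489,000
  Less exemption £118,000 → base £371,000
  £371,000 × 19% = £70,490

Regular income tax:
  £114,000 × 12% = £13,680
  £8,000 × 26% = £2,080
  £137,000 × 38% = £52,060
  £15,000 × 44% = £6,600
  → £74,420

£74,420 > £70,490, so the regular income tax governs.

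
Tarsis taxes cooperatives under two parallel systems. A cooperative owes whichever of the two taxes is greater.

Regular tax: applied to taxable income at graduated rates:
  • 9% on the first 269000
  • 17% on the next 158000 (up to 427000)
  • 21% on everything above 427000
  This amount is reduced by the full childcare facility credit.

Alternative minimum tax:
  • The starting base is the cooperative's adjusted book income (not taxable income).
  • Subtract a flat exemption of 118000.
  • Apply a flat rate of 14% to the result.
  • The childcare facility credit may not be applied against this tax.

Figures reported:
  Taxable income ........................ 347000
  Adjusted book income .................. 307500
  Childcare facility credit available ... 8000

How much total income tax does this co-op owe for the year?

Regular tax:
  269000 × 9% = 24210
  78000 × 17% = 13260
  → 37470
  Less childcare facility credit 8000 → 29470

Alternative minimum tax:
  Base (adjusted book income): 307500
  Less exemption 118000 → base 189500
  189500 × 14% = 26530

29470 > 26530, so the regular tax governs.

29470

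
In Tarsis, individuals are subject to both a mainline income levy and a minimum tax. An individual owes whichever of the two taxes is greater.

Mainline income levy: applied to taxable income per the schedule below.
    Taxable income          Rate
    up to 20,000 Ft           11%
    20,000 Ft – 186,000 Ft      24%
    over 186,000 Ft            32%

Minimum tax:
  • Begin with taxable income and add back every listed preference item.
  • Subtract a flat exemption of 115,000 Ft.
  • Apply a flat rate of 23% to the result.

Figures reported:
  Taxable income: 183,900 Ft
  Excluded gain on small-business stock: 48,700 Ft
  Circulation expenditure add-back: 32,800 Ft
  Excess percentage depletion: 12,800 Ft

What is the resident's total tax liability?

Minimum tax:
  Adjusted income: 183,900 Ft + 48,700 Ft + 32,800 Ft + 12,800 Ft = 278,200 Ft
  Less exemption 115,000 Ft → base 163,200 Ft
  163,200 Ft × 23% = 37,536 Ft

Mainline income levy:
  20,000 Ft × 11% = 2,200 Ft
  163,900 Ft × 24% = 39,336 Ft
  → 41,536 Ft

41,536 Ft > 37,536 Ft, so the mainline income levy governs.

41,536 Ft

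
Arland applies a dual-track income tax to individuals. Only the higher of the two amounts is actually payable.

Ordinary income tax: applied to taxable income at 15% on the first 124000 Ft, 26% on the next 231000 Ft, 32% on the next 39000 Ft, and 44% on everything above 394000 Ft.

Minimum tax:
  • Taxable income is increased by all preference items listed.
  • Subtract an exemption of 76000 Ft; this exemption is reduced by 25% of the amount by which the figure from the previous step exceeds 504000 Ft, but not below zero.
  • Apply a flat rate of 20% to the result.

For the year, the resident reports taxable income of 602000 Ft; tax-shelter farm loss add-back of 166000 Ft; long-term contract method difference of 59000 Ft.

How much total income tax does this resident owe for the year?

182660 Ft

Minimum tax:
  Adjusted income: 602000 Ft + 166000 Ft + 59000 Ft = 827000 Ft
  Exemption: 25% × (827000 Ft − 504000 Ft) = 80750 Ft ≥ 76000 Ft, so the exemption is fully phased out
  Base: 827000 Ft − 0 Ft = 827000 Ft
  827000 Ft × 20% = 165400 Ft

Ordinary income tax:
  124000 Ft × 15% = 18600 Ft
  231000 Ft × 26% = 60060 Ft
  39000 Ft × 32% = 12480 Ft
  208000 Ft × 44% = 91520 Ft
  → 182660 Ft

182660 Ft > 165400 Ft, so the ordinary income tax governs.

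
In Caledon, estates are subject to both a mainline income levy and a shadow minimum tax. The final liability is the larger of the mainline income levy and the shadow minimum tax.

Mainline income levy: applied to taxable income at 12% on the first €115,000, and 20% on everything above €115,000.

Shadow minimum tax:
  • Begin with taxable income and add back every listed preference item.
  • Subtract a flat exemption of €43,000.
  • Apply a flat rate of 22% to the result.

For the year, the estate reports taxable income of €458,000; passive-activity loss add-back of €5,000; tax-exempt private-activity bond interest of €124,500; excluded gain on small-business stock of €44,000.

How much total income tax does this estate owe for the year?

Mainline income levy:
  €115,000 × 12% = €13,800
  €343,000 × 20% = €68,600
  → €82,400

Shadow minimum tax:
  Adjusted income: €458,000 + €5,000 + €124,500 + €44,000 = €631,500
  Less exemption €43,000 → base €588,500
  €588,500 × 22% = €129,470

€129,470 > €82,400, so the shadow minimum tax is the binding amount.

€129,470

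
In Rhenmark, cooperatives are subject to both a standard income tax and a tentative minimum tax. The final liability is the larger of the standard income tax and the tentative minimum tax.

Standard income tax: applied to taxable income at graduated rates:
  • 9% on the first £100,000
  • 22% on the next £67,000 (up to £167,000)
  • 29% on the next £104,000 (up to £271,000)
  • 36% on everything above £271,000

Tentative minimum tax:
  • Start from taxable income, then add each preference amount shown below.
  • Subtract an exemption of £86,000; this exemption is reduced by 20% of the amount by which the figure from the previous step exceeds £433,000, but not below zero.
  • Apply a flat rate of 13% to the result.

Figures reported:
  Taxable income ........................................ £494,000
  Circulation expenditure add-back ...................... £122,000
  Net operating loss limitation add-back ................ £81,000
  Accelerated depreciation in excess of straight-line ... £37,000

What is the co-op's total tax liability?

£134,180

Tentative minimum tax:
  Adjusted income: £494,000 + £122,000 + £81,000 + £37,000 = £734,000
  Exemption: £86,000 − 20% × (£734,000 − £433,000) = £86,000 − £60,200 = £25,800
  Base: £734,000 − £25,800 = £708,200
  £708,200 × 13% = £92,066

Standard income tax:
  £100,000 × 9% = £9,000
  £67,000 × 22% = £14,740
  £104,000 × 29% = £30,160
  £223,000 × 36% = £80,280
  → £134,180

£134,180 > £92,066, so the standard income tax governs.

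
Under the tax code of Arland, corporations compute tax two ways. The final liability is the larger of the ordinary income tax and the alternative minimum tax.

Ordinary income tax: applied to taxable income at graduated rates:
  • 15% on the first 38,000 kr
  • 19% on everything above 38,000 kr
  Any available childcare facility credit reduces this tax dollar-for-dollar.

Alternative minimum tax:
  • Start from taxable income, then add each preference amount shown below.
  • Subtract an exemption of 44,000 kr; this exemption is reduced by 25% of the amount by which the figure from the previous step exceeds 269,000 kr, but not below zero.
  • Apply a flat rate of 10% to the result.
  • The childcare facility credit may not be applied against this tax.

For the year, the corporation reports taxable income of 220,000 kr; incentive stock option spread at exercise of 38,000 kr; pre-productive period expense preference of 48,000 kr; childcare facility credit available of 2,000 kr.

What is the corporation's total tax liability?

Ordinary income tax:
  38,000 kr × 15% = 5,700 kr
  182,000 kr × 19% = 34,580 kr
  → 40,280 kr
  Less childcare facility credit 2,000 kr → 38,280 kr

Alternative minimum tax:
  Adjusted income: 220,000 kr + 38,000 kr + 48,000 kr = 306,000 kr
  Exemption: 44,000 kr − 25% × (306,000 kr − 269,000 kr) = 44,000 kr − 9,250 kr = 34,750 kr
  Base: 306,000 kr − 34,750 kr = 271,250 kr
  271,250 kr × 10% = 27,125 kr

38,280 kr > 27,125 kr, so the ordinary income tax governs.

38,280 kr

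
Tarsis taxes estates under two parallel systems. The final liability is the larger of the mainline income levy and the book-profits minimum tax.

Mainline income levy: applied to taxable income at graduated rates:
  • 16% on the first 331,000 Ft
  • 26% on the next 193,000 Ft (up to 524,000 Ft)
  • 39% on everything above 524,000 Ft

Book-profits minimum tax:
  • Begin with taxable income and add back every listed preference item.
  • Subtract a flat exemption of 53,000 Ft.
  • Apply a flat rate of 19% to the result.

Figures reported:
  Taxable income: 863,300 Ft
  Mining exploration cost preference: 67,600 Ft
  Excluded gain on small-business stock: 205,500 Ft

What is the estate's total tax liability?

235,467 Ft

Mainline income levy:
  331,000 Ft × 16% = 52,960 Ft
  193,000 Ft × 26% = 50,180 Ft
  339,300 Ft × 39% = 132,327 Ft
  → 235,467 Ft

Book-profits minimum tax:
  Adjusted income: 863,300 Ft + 67,600 Ft + 205,500 Ft = 1,136,400 Ft
  Less exemption 53,000 Ft → base 1,083,400 Ft
  1,083,400 Ft × 19% = 205,846 Ft

235,467 Ft > 205,846 Ft, so the mainline income levy governs.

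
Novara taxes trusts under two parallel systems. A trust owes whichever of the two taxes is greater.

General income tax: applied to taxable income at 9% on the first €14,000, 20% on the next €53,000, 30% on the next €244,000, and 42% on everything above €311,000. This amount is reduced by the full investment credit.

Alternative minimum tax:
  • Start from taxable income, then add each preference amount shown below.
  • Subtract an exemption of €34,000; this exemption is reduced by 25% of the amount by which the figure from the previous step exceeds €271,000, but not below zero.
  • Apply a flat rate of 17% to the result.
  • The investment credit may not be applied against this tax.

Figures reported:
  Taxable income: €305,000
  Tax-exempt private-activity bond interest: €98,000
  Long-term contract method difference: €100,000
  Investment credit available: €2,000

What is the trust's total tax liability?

€85,510

Alternative minimum tax:
  Adjusted income: €305,000 + €98,000 + €100,000 = €503,000
  Exemption: 25% × (€503,000 − €271,000) = €58,000 ≥ €34,000, so the exemption is fully phased out
  Base: €503,000 − €0 = €503,000
  €503,000 × 17% = €85,510

General income tax:
  €14,000 × 9% = €1,260
  €53,000 × 20% = €10,600
  €238,000 × 30% = €71,400
  → €83,260
  Less investment credit €2,000 → €81,260

€85,510 > €81,260, so the alternative minimum tax is the binding amount.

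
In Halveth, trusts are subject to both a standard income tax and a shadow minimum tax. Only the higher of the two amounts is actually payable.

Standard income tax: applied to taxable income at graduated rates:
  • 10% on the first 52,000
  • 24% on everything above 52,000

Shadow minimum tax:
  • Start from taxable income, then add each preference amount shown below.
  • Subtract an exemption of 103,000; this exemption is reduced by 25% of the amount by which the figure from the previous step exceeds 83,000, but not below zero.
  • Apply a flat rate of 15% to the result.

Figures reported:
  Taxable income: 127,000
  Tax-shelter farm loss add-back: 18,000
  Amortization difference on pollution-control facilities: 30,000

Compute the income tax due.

Shadow minimum tax:
  Adjusted income: 127,000 + 18,000 + 30,000 = 175,000
  Exemption: 103,000 − 25% × (175,000 − 83,000) = 103,000 − 23,000 = 80,000
  Base: 175,000 − 80,000 = 95,000
  95,000 × 15% = 14,250

Standard income tax:
  52,000 × 10% = 5,200
  75,000 × 24% = 18,000
  → 23,200

23,200 > 14,250, so the standard income tax governs.

23,200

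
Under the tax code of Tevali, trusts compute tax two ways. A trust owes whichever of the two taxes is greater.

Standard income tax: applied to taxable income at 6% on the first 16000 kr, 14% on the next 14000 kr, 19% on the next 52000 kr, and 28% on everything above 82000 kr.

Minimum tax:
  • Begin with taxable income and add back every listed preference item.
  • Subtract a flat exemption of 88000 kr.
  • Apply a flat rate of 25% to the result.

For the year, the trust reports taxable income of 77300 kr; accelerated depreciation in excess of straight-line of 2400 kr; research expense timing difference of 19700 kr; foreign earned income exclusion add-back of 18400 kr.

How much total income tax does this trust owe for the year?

11907 kr

Standard income tax:
  16000 kr × 6% = 960 kr
  14000 kr × 14% = 1960 kr
  47300 kr × 19% = 8987 kr
  → 11907 kr

Minimum tax:
  Adjusted income: 77300 kr + 2400 kr + 19700 kr + 18400 kr = 117800 kr
  Less exemption 88000 kr → base 29800 kr
  29800 kr × 25% = 7450 kr

11907 kr > 7450 kr, so the standard income tax governs.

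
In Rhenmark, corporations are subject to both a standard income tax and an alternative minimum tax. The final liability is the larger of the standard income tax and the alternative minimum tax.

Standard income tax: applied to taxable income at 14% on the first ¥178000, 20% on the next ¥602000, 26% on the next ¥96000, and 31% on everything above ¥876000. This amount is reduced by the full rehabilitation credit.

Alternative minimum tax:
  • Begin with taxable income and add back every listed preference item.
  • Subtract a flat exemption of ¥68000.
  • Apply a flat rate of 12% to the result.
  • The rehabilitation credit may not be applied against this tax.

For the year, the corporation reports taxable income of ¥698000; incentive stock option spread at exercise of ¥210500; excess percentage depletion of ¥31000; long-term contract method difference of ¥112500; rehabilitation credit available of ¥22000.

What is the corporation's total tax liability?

Standard income tax:
  ¥178000 × 14% = ¥24920
  ¥520000 × 20% = ¥104000
  → ¥128920
  Less rehabilitation credit ¥22000 → ¥106920

Alternative minimum tax:
  Adjusted income: ¥698000 + ¥210500 + ¥31000 + ¥112500 = ¥1052000
  Less exemption ¥68000 → base ¥984000
  ¥984000 × 12% = ¥118080

¥118080 > ¥106920, so the alternative minimum tax is the binding amount.

¥118080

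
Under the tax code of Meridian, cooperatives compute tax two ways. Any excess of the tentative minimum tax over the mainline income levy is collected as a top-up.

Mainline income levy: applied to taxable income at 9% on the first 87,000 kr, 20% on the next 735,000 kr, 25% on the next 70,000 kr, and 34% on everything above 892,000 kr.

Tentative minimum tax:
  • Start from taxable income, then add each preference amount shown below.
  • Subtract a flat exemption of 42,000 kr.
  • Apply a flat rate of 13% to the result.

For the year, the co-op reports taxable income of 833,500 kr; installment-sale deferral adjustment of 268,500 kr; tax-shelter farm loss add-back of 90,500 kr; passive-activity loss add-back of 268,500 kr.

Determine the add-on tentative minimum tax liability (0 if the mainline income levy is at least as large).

26,765 kr

Mainline income levy:
  87,000 kr × 9% = 7,830 kr
  735,000 kr × 20% = 147,000 kr
  11,500 kr × 25% = 2,875 kr
  → 157,705 kr

Tentative minimum tax:
  Adjusted income: 833,500 kr + 268,500 kr + 90,500 kr + 268,500 kr = 1,461,000 kr
  Less exemption 42,000 kr → base 1,419,000 kr
  1,419,000 kr × 13% = 184,470 kr

Excess of tentative minimum tax over mainline income levy: 184,470 kr − 157,705 kr = 26,765 kr.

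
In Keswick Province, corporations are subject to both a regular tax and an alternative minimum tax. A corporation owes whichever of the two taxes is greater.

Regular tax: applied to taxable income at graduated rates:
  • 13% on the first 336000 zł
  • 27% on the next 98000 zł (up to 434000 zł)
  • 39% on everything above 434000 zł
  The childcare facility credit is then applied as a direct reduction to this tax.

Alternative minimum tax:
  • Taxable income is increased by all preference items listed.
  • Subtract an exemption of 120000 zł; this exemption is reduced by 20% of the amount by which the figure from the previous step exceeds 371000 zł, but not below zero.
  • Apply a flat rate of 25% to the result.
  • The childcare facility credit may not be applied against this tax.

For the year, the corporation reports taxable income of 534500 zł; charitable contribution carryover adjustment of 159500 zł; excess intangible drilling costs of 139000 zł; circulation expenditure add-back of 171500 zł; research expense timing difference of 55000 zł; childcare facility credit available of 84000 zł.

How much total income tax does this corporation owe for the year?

264875 zł

Alternative minimum tax:
  Adjusted income: 534500 zł + 159500 zł + 139000 zł + 171500 zł + 55000 zł = 1059500 zł
  Exemption: 20% × (1059500 zł − 371000 zł) = 137700 zł ≥ 120000 zł, so the exemption is fully phased out
  Base: 1059500 zł − 0 zł = 1059500 zł
  1059500 zł × 25% = 264875 zł

Regular tax:
  336000 zł × 13% = 43680 zł
  98000 zł × 27% = 26460 zł
  100500 zł × 39% = 39195 zł
  → 109335 zł
  Less childcare facility credit 84000 zł → 25335 zł

264875 zł > 25335 zł, so the alternative minimum tax is the binding amount.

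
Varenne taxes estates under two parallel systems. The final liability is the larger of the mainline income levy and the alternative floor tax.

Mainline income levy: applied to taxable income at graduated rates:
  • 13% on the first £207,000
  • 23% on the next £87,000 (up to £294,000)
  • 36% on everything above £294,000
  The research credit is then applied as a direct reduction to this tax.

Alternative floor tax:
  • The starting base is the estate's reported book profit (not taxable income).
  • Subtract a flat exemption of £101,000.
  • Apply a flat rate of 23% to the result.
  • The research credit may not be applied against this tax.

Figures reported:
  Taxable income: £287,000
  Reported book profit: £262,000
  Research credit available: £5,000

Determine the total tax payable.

£40,310

Mainline income levy:
  £207,000 × 13% = £26,910
  £80,000 × 23% = £18,400
  → £45,310
  Less research credit £5,000 → £40,310

Alternative floor tax:
  Base (reported book profit): £262,000
  Less exemption £101,000 → base £161,000
  £161,000 × 23% = £37,030

£40,310 > £37,030, so the mainline income levy governs.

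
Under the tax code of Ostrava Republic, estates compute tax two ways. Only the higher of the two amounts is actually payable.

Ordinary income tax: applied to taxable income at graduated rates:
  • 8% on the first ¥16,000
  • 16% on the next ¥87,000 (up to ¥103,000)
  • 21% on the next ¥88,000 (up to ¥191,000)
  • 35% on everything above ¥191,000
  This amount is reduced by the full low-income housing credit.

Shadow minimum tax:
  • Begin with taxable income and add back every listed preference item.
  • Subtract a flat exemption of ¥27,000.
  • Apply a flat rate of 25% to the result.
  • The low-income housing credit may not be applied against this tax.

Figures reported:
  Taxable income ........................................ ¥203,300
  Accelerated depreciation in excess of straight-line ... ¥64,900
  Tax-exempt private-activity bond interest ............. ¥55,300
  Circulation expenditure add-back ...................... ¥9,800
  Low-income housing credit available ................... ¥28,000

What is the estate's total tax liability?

Shadow minimum tax:
  Adjusted income: ¥203,300 + ¥64,900 + ¥55,300 + ¥9,800 = ¥333,300
  Less exemption ¥27,000 → base ¥306,300
  ¥306,300 × 25% = ¥76,575

Ordinary income tax:
  ¥16,000 × 8% = ¥1,280
  ¥87,000 × 16% = ¥13,920
  ¥88,000 × 21% = ¥18,480
  ¥12,300 × 35% = ¥4,305
  → ¥37,985
  Less low-income housing credit ¥28,000 → ¥9,985

¥76,575 > ¥9,985, so the shadow minimum tax is the binding amount.

¥76,575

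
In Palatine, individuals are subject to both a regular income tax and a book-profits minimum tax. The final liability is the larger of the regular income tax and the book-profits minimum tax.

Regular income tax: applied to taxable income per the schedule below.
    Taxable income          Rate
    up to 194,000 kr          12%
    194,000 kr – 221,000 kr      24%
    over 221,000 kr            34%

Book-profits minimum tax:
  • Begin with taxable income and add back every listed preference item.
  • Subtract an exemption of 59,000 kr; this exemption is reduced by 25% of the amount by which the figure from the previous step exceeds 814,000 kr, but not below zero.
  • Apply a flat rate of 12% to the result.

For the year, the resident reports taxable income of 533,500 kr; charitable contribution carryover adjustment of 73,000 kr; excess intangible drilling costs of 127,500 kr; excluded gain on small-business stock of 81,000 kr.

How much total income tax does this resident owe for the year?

136,010 kr

Book-profits minimum tax:
  Adjusted income: 533,500 kr + 73,000 kr + 127,500 kr + 81,000 kr = 815,000 kr
  Exemption: 59,000 kr − 25% × (815,000 kr − 814,000 kr) = 59,000 kr − 250 kr = 58,750 kr
  Base: 815,000 kr − 58,750 kr = 756,250 kr
  756,250 kr × 12% = 90,750 kr

Regular income tax:
  194,000 kr × 12% = 23,280 kr
  27,000 kr × 24% = 6,480 kr
  312,500 kr × 34% = 106,250 kr
  → 136,010 kr

136,010 kr > 90,750 kr, so the regular income tax governs.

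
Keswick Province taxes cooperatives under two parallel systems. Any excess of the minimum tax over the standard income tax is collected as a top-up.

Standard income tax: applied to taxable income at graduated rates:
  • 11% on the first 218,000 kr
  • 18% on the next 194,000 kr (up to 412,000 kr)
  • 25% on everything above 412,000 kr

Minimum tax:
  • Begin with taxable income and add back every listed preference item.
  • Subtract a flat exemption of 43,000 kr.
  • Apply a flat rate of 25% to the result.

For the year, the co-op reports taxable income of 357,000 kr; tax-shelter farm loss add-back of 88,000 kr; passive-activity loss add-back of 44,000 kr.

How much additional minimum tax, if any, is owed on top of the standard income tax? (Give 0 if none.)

62,500 kr

Standard income tax:
  218,000 kr × 11% = 23,980 kr
  139,000 kr × 18% = 25,020 kr
  → 49,000 kr

Minimum tax:
  Adjusted income: 357,000 kr + 88,000 kr + 44,000 kr = 489,000 kr
  Less exemption 43,000 kr → base 446,000 kr
  446,000 kr × 25% = 111,500 kr

Excess of minimum tax over standard income tax: 111,500 kr − 49,000 kr = 62,500 kr.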